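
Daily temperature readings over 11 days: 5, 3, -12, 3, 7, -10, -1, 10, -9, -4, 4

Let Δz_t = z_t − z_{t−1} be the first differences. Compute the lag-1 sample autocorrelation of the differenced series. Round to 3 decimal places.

First differences Δz: -2, -15, 15, 4, -17, 9, 11, -19, 5, 8
Mean of differences = -0.1000
Numerator Σ(Δz_t−Δz̄)(Δz_{t+1}−Δz̄) = -521.7100
Denominator Σ(Δz_t−Δz̄)² = 1410.9000
r_1(Δz) = -521.7100 / 1410.9000 = -0.370

-0.370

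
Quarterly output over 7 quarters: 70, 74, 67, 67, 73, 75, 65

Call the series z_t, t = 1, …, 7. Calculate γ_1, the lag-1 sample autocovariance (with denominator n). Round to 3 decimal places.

Mean z̄ = (70 + 74 + 67 + 67 + 73 + 75 + 65)/7 = 70.1429
Σ_{t=1}^{6}(z_t−z̄)(z_{t+1}−z̄) = -22.8776
γ_1 = -22.8776 / 7 = -3.268

-3.268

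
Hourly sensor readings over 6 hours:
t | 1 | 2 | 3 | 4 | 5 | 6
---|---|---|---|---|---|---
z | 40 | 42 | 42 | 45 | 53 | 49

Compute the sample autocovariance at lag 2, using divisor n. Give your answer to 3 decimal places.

Mean z̄ = (40 + 42 + 42 + 45 + 53 + 49)/6 = 45.1667
Deviations: -5.1667, -3.1667, -3.1667, -0.1667, 7.8333, 3.8333
Σ_{t=1}^{4}(z_t−z̄)(z_{t+2}−z̄) = -8.5556
γ_2 = -8.5556 / 6 = -1.426

-1.426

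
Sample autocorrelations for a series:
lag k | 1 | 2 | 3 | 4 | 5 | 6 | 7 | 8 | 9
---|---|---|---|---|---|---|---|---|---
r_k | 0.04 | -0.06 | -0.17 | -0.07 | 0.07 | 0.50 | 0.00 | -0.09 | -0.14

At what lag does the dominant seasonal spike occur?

6

The largest autocorrelation is r_6 = 0.50; the remaining lags stay at or below 0.07.
The dominant spike at lag 6 indicates a seasonal period of 6.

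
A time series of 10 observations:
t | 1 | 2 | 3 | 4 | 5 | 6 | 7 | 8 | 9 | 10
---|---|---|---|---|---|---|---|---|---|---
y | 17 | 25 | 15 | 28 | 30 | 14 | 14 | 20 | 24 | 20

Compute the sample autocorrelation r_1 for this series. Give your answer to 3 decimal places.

Mean ȳ = (17 + 25 + 15 + 28 + 30 + 14 + 14 + 20 + 24 + 20)/10 = 20.7000
Numerator Σ_{t=1}^{9}(y_t−ȳ)(y_{t+1}−ȳ) = -31.4900
Denominator Σ(y_t−ȳ)² = 306.1000
r_1 = -31.4900 / 306.1000 = -0.103

-0.103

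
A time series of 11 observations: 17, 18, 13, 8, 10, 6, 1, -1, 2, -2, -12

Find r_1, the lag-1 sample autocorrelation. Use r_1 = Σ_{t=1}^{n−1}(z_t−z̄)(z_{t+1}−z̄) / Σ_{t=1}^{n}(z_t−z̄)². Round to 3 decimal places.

0.590

Mean z̄ = (17 + 18 + 13 + 8 + 10 + 6 + 1 − 1 + 2 − 2 − 12)/11 = 5.4545
Numerator Σ_{t=1}^{10}(z_t−z̄)(z_{t+1}−z̄) = 477.2479
Denominator Σ(z_t−z̄)² = 808.7273
r_1 = 477.2479 / 808.7273 = 0.590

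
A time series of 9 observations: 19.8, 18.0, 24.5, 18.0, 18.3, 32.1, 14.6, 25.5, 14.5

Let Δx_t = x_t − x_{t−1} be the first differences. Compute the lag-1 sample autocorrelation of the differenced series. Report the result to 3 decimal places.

First differences Δx: -1.8, 6.5, -6.5, 0.3, 13.8, -17.5, 10.9, -11.0
Mean of differences = -0.6625
Numerator Σ(Δx_t−Δx̄)(Δx_{t+1}−Δx̄) = -599.3802
Denominator Σ(Δx_t−Δx̄)² = 820.8188
r_1(Δx) = -599.3802 / 820.8188 = -0.730

-0.730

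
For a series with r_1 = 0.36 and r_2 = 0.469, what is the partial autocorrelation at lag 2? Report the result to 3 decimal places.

φ_{22} = (r_2 − r_1²) / (1 − r_1²)
r_1² = (0.36)² = 0.1296
Numerator = 0.469 − 0.1296 = 0.3394; denominator = 1 − 0.1296 = 0.8704
φ_{22} = 0.3394 / 0.8704 = 0.390

0.390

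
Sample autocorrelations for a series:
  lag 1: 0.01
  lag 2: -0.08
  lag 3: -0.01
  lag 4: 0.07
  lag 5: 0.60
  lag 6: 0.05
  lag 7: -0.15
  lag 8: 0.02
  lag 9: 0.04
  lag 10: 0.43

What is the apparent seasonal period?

5

The largest autocorrelation is r_5 = 0.60, with a weaker echo at lag 10 (0.43); the remaining lags stay at or below 0.07.
The dominant spike at lag 5 indicates a seasonal period of 5.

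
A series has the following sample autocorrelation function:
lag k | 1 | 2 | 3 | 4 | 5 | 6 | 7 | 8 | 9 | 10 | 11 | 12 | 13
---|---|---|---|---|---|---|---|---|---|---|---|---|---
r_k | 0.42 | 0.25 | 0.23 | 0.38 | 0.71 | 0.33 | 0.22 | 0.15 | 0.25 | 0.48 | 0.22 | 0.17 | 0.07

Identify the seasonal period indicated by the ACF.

The largest autocorrelation is r_5 = 0.71, with a weaker echo at lag 10 (0.48); the remaining lags stay at or below 0.42. The elevated value at lag 1 (0.42), dropping to 0.25 at lag 2, reflects decaying short-term dependence rather than seasonality.
The dominant spike at lag 5 indicates a seasonal period of 5.

5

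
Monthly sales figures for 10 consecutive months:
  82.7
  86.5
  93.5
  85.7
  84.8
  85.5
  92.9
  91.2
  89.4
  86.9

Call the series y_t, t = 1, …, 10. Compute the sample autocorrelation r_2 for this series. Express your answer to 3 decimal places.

Mean ȳ = (82.7 + 86.5 + 93.5 + 85.7 + 84.8 + 85.5 + 92.9 + 91.2 + 89.4 + 86.9)/10 = 87.9100
Numerator Σ_{t=1}^{8}(y_t−ȳ)(y_{t+2}−ȳ) = -57.4022
Denominator Σ(y_t−ȳ)² = 119.7090
r_2 = -57.4022 / 119.7090 = -0.480

-0.480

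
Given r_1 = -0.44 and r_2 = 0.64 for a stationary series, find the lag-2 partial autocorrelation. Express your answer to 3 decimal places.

0.554

φ_{22} = (r_2 − r_1²) / (1 − r_1²)
r_1² = (-0.44)² = 0.1936
Numerator = 0.64 − 0.1936 = 0.4464; denominator = 1 − 0.1936 = 0.8064
φ_{22} = 0.4464 / 0.8064 = 0.554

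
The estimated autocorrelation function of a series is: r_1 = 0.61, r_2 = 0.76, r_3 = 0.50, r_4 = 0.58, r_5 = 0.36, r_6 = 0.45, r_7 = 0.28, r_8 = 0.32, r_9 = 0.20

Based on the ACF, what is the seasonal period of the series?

2

The largest autocorrelation is r_2 = 0.76; the remaining lags stay at or below 0.61.
The dominant spike at lag 2 indicates a seasonal period of 2.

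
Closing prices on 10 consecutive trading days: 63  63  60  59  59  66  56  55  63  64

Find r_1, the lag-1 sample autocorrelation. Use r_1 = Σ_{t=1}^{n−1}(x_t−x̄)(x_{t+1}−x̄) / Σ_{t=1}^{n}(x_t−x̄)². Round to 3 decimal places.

-0.038

Mean x̄ = (63 + 63 + 60 + 59 + 59 + 66 + 56 + 55 + 63 + 64)/10 = 60.8000
Numerator Σ_{t=1}^{9}(x_t−x̄)(x_{t+1}−x̄) = -4.4400
Denominator Σ(x_t−x̄)² = 115.6000
r_1 = -4.4400 / 115.6000 = -0.038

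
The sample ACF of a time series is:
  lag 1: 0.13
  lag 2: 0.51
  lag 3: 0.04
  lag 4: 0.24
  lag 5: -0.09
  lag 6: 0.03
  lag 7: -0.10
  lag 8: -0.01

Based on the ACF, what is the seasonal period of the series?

The largest autocorrelation is r_2 = 0.51, with a weaker echo at lag 4 (0.24); the remaining lags stay at or below 0.13.
The dominant spike at lag 2 indicates a seasonal period of 2.

2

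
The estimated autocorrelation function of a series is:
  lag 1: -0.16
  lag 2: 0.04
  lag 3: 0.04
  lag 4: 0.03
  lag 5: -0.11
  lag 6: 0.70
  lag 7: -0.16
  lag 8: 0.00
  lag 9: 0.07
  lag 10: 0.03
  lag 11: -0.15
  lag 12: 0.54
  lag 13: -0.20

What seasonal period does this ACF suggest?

The largest autocorrelation is r_6 = 0.70, with a weaker echo at lag 12 (0.54); the remaining lags stay at or below 0.07.
The dominant spike at lag 6 indicates a seasonal period of 6.

6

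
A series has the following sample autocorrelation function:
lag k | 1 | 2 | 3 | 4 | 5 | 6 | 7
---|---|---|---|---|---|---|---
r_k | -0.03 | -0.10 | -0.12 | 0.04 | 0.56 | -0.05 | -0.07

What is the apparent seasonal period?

The largest autocorrelation is r_5 = 0.56; the remaining lags stay at or below 0.04.
The dominant spike at lag 5 indicates a seasonal period of 5.

5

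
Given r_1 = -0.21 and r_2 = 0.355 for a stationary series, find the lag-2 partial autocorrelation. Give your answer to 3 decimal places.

0.325

φ_{22} = (r_2 − r_1²) / (1 − r_1²)
r_1² = (-0.21)² = 0.0441
Numerator = 0.355 − 0.0441 = 0.3109; denominator = 1 − 0.0441 = 0.9559
φ_{22} = 0.3109 / 0.9559 = 0.325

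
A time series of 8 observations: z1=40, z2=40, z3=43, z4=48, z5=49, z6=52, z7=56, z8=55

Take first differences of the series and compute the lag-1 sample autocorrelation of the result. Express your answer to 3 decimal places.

First differences Δz: 0, 3, 5, 1, 3, 4, -1
Mean of differences = 2.1429
Numerator Σ(Δz_t−Δz̄)(Δz_{t+1}−Δz̄) = -7.8776
Denominator Σ(Δz_t−Δz̄)² = 28.8571
r_1(Δz) = -7.8776 / 28.8571 = -0.273

-0.273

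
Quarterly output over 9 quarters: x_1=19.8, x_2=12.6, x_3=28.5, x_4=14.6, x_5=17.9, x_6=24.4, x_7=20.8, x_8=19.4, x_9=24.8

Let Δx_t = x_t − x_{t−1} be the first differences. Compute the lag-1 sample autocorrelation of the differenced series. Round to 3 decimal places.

First differences Δx: -7.2, 15.9, -13.9, 3.3, 6.5, -3.6, -1.4, 5.4
Mean of differences = 0.6250
Numerator Σ(Δx_t−Δx̄)(Δx_{t+1}−Δx̄) = -390.4706
Denominator Σ(Δx_t−Δx̄)² = 591.9550
r_1(Δx) = -390.4706 / 591.9550 = -0.660

-0.660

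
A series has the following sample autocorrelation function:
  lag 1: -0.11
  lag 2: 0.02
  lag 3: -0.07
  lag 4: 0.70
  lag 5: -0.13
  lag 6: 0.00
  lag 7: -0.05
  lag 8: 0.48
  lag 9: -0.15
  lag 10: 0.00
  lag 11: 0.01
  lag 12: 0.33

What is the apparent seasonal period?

4

The largest autocorrelation is r_4 = 0.70, with weaker echoes at lags 8 (0.48) and 12 (0.33); the remaining lags stay at or below 0.02.
The dominant spike at lag 4 indicates a seasonal period of 4.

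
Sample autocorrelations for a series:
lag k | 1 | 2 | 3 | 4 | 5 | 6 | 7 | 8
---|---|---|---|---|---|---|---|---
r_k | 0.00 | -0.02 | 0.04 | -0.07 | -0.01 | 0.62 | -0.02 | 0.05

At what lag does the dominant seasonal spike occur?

The largest autocorrelation is r_6 = 0.62; the remaining lags stay at or below 0.05.
The dominant spike at lag 6 indicates a seasonal period of 6.

6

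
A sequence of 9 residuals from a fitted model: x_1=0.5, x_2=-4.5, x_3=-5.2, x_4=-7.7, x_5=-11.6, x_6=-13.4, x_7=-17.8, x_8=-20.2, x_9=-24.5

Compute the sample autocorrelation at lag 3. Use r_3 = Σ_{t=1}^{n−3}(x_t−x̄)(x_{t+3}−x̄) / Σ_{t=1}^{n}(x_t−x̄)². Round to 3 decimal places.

0.065

Mean x̄ = (0.5 − 4.5 − 5.2 − 7.7 − 11.6 − 13.4 − 17.8 − 20.2 − 24.5)/9 = -11.6000
Σ(x_t−x̄)(x_{t+3}−x̄) = (47.1900) + (0.0000) + (-11.5200) + (-24.1800) + (0.0000) + (23.2200) = 34.7100
Denominator Σ(x_t−x̄)² = 535.0400
r_3 = 34.7100 / 535.0400 = 0.065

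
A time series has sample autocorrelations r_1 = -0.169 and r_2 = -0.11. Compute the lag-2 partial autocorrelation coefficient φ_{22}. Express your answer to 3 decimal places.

-0.143

φ_{22} = (r_2 − r_1²) / (1 − r_1²)
r_1² = (-0.169)² = 0.028561
Numerator = -0.11 − 0.0286 = -0.1386; denominator = 1 − 0.0286 = 0.9714
φ_{22} = -0.1386 / 0.9714 = -0.143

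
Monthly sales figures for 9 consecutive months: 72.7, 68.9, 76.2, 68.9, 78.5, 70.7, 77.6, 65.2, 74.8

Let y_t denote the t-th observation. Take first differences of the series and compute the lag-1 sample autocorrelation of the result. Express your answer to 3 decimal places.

First differences Δy: -3.8, 7.3, -7.3, 9.6, -7.8, 6.9, -12.4, 9.6
Mean of differences = 0.2625
Numerator Σ(Δy_t−Δȳ)(Δy_{t+1}−Δȳ) = -483.5077
Denominator Σ(Δy_t−Δȳ)² = 566.9988
r_1(Δy) = -483.5077 / 566.9988 = -0.853

-0.853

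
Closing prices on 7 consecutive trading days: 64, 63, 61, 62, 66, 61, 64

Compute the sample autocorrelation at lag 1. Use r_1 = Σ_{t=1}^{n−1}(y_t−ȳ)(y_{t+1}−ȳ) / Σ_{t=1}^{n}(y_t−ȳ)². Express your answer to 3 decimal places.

Mean ȳ = (64 + 63 + 61 + 62 + 66 + 61 + 64)/7 = 63.0000
Deviations from mean: 1.0000, 0.0000, -2.0000, -1.0000, 3.0000, -2.0000, 1.0000
Numerator Σ_{t=1}^{6}(y_t−ȳ)(y_{t+1}−ȳ) = -9.0000
Denominator Σ(y_t−ȳ)² = 20.0000
r_1 = -9.0000 / 20.0000 = -0.450

-0.450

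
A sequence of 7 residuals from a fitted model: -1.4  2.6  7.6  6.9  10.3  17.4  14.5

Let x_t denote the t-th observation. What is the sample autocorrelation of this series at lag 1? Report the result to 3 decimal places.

0.520

Mean x̄ = (-1.4 + 2.6 + 7.6 + 6.9 + 10.3 + 17.4 + 14.5)/7 = 8.2714
Deviations from mean: -9.6714, -5.6714, -0.6714, -1.3714, 2.0286, 9.1286, 6.2286
Σ(x_t−x̄)(x_{t+1}−x̄) = (54.8508) + (3.8080) + (0.9208) + (-2.7820) + (18.5180) + (56.8580) = 132.1735
Denominator Σ(x_t−x̄)² = 254.2743
r_1 = 132.1735 / 254.2743 = 0.520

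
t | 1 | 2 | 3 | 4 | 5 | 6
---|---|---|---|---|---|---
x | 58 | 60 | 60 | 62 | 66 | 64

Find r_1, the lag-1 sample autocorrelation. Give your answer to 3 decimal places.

0.459

Mean x̄ = (58 + 60 + 60 + 62 + 66 + 64)/6 = 61.6667
Deviations from mean: -3.6667, -1.6667, -1.6667, 0.3333, 4.3333, 2.3333
Σ(x_t−x̄)(x_{t+1}−x̄) = (6.1111) + (2.7778) + (-0.5556) + (1.4444) + (10.1111) = 19.8889
Denominator Σ(x_t−x̄)² = 43.3333
r_1 = 19.8889 / 43.3333 = 0.459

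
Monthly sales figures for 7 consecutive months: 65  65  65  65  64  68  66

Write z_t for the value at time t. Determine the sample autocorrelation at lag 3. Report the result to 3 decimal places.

-0.057

Mean z̄ = (65 + 65 + 65 + 65 + 64 + 68 + 66)/7 = 65.4286
Deviations from mean: -0.4286, -0.4286, -0.4286, -0.4286, -1.4286, 2.5714, 0.5714
Numerator Σ_{t=1}^{4}(z_t−z̄)(z_{t+3}−z̄) = -0.5510
Denominator Σ(z_t−z̄)² = 9.7143
r_3 = -0.5510 / 9.7143 = -0.057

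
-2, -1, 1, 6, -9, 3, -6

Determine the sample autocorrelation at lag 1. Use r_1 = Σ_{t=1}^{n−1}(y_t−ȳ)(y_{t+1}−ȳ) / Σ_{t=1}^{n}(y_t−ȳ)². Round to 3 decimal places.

-0.587

Mean ȳ = (-2 − 1 + 1 + 6 − 9 + 3 − 6)/7 = -1.1429
Numerator Σ_{t=1}^{6}(y_t−ȳ)(y_{t+1}−ȳ) = -93.3061
Denominator Σ(y_t−ȳ)² = 158.8571
r_1 = -93.3061 / 158.8571 = -0.587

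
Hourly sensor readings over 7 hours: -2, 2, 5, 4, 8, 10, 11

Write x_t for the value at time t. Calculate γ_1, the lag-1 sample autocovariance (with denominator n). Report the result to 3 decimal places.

Mean x̄ = (-2 + 2 + 5 + 4 + 8 + 10 + 11)/7 = 5.4286
Σ_{t=1}^{6}(x_t−x̄)(x_{t+1}−x̄) = 61.1020
γ_1 = 61.1020 / 7 = 8.729

8.729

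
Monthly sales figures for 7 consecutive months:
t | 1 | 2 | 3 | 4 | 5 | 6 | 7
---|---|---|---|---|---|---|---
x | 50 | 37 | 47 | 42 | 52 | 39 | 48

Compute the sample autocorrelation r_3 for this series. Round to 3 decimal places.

-0.469

Mean x̄ = (50 + 37 + 47 + 42 + 52 + 39 + 48)/7 = 45.0000
Deviations from mean: 5.0000, -8.0000, 2.0000, -3.0000, 7.0000, -6.0000, 3.0000
Σ(x_t−x̄)(x_{t+3}−x̄) = (-15.0000) + (-56.0000) + (-12.0000) + (-9.0000) = -92.0000
Denominator Σ(x_t−x̄)² = 196.0000
r_3 = -92.0000 / 196.0000 = -0.469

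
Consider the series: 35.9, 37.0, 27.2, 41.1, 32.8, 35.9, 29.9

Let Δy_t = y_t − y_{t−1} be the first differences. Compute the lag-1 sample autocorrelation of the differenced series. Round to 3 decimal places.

First differences Δy: 1.1, -9.8, 13.9, -8.3, 3.1, -6.0
Mean of differences = -1.0000
Numerator Σ(Δy_t−Δȳ)(Δy_{t+1}−Δȳ) = -308.8000
Denominator Σ(Δy_t−Δȳ)² = 398.9600
r_1(Δy) = -308.8000 / 398.9600 = -0.774

-0.774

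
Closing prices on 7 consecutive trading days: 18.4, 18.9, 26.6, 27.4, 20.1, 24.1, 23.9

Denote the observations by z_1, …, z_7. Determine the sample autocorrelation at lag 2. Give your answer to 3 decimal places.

Mean z̄ = (18.4 + 18.9 + 26.6 + 27.4 + 20.1 + 24.1 + 23.9)/7 = 22.7714
Deviations from mean: -4.3714, -3.8714, 3.8286, 4.6286, -2.6714, 1.3286, 1.1286
Σ(z_t−z̄)(z_{t+2}−z̄) = (-16.7363) + (-17.9192) + (-10.2278) + (6.1494) + (-3.0149) = -41.7488
Denominator Σ(z_t−z̄)² = 80.3543
r_2 = -41.7488 / 80.3543 = -0.520

-0.520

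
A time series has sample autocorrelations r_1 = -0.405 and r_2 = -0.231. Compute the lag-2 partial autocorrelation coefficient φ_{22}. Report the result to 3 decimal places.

φ_{22} = (r_2 − r_1²) / (1 − r_1²)
r_1² = (-0.405)² = 0.164025
Numerator = -0.231 − 0.1640 = -0.3950; denominator = 1 − 0.1640 = 0.8360
φ_{22} = -0.3950 / 0.8360 = -0.473

-0.473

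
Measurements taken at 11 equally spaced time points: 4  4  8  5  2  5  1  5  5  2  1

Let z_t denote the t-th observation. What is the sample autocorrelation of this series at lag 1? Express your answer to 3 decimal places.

Mean z̄ = (4 + 4 + 8 + 5 + 2 + 5 + 1 + 5 + 5 + 2 + 1)/11 = 3.8182
Numerator Σ_{t=1}^{10}(z_t−z̄)(z_{t+1}−z̄) = -0.8512
Denominator Σ(z_t−z̄)² = 45.6364
r_1 = -0.8512 / 45.6364 = -0.019

-0.019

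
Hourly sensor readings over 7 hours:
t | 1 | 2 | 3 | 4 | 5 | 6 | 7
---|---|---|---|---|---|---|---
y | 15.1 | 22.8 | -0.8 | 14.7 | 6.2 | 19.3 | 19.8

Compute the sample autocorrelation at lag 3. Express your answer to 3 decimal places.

Mean ȳ = (15.1 + 22.8 − 0.8 + 14.7 + 6.2 + 19.3 + 19.8)/7 = 13.8714
Deviations from mean: 1.2286, 8.9286, -14.6714, 0.8286, -7.6714, 5.4286, 5.9286
Σ(y_t−ȳ)(y_{t+3}−ȳ) = (1.0180) + (-68.4949) + (-79.6449) + (4.9122) = -142.2096
Denominator Σ(y_t−ȳ)² = 420.6343
r_3 = -142.2096 / 420.6343 = -0.338

-0.338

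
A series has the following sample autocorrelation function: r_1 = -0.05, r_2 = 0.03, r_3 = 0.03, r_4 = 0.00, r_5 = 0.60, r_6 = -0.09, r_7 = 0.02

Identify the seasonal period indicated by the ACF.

The largest autocorrelation is r_5 = 0.60; the remaining lags stay at or below 0.03.
The dominant spike at lag 5 indicates a seasonal period of 5.

5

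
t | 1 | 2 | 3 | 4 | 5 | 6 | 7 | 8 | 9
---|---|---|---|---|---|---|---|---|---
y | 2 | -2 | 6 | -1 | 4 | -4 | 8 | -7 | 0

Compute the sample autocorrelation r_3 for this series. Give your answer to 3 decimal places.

-0.380

Mean ȳ = (2 − 2 + 6 − 1 + 4 − 4 + 8 − 7 + 0)/9 = 0.6667
Numerator Σ_{t=1}^{6}(y_t−ȳ)(y_{t+3}−ȳ) = -70.6667
Denominator Σ(y_t−ȳ)² = 186.0000
r_3 = -70.6667 / 186.0000 = -0.380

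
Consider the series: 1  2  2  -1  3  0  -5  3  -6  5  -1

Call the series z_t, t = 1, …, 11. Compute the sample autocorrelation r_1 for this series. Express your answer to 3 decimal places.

Mean z̄ = (1 + 2 + 2 − 1 + 3 + 0 − 5 + 3 − 6 + 5 − 1)/11 = 0.2727
Numerator Σ_{t=1}^{10}(z_t−z̄)(z_{t+1}−z̄) = -67.8926
Denominator Σ(z_t−z̄)² = 114.1818
r_1 = -67.8926 / 114.1818 = -0.595

-0.595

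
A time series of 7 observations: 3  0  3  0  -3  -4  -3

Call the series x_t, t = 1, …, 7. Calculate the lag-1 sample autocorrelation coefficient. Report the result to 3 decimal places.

0.430

Mean x̄ = (3 + 0 + 3 + 0 − 3 − 4 − 3)/7 = -0.5714
Σ(x_t−x̄)(x_{t+1}−x̄) = (2.0408) + (2.0408) + (2.0408) + (-1.3878) + (8.3265) + (8.3265) = 21.3878
Denominator Σ(x_t−x̄)² = 49.7143
r_1 = 21.3878 / 49.7143 = 0.430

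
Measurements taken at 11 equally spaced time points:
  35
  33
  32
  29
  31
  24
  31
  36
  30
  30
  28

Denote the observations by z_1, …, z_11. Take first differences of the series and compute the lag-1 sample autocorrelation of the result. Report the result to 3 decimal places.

First differences Δz: -2, -1, -3, 2, -7, 7, 5, -6, 0, -2
Mean of differences = -0.7000
Numerator Σ(Δz_t−Δz̄)(Δz_{t+1}−Δz̄) = -61.5900
Denominator Σ(Δz_t−Δz̄)² = 176.1000
r_1(Δz) = -61.5900 / 176.1000 = -0.350

-0.350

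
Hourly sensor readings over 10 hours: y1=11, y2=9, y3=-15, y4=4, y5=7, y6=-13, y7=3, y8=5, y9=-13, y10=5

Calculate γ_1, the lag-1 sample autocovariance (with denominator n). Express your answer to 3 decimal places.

-30.919

Mean ȳ = (11 + 9 − 15 + 4 + 7 − 13 + 3 + 5 − 13 + 5)/10 = 0.3000
Σ_{t=1}^{9}(y_t−ȳ)(y_{t+1}−ȳ) = -309.1900
γ_1 = -309.1900 / 10 = -30.919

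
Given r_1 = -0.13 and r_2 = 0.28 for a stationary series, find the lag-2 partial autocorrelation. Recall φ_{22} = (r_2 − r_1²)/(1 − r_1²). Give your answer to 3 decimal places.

0.268

φ_{22} = (r_2 − r_1²) / (1 − r_1²)
r_1² = (-0.13)² = 0.0169
Numerator = 0.28 − 0.0169 = 0.2631; denominator = 1 − 0.0169 = 0.9831
φ_{22} = 0.2631 / 0.9831 = 0.268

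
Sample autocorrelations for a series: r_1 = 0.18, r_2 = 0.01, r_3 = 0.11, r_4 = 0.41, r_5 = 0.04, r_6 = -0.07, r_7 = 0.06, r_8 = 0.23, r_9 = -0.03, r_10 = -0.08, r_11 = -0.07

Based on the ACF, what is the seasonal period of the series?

4

The largest autocorrelation is r_4 = 0.41, with a weaker echo at lag 8 (0.23); the remaining lags stay at or below 0.18.
The dominant spike at lag 4 indicates a seasonal period of 4.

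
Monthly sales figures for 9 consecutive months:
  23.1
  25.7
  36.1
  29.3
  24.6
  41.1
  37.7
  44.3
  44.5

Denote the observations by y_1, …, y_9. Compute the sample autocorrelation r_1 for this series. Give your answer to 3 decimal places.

Mean ȳ = (23.1 + 25.7 + 36.1 + 29.3 + 24.6 + 41.1 + 37.7 + 44.3 + 44.5)/9 = 34.0444
Numerator Σ_{t=1}^{8}(y_t−ȳ)(y_{t+1}−ȳ) = 213.1025
Denominator Σ(y_t−ȳ)² = 582.9822
r_1 = 213.1025 / 582.9822 = 0.366

0.366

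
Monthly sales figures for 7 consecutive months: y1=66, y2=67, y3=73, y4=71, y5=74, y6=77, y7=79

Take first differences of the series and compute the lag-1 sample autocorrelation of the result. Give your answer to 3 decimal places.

First differences Δy: 1, 6, -2, 3, 3, 2
Mean of differences = 2.1667
Numerator Σ(Δy_t−Δȳ)(Δy_{t+1}−Δȳ) = -23.3611
Denominator Σ(Δy_t−Δȳ)² = 34.8333
r_1(Δy) = -23.3611 / 34.8333 = -0.671

-0.671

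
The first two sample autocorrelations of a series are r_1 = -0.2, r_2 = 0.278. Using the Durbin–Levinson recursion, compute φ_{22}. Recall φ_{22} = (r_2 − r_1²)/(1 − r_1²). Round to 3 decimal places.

φ_{22} = (r_2 − r_1²) / (1 − r_1²)
r_1² = (-0.2)² = 0.04
Numerator = 0.278 − 0.0400 = 0.2380; denominator = 1 − 0.0400 = 0.9600
φ_{22} = 0.2380 / 0.9600 = 0.248

0.248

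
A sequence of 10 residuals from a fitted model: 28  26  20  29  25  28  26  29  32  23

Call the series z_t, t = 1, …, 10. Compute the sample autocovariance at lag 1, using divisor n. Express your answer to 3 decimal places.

Mean z̄ = (28 + 26 + 20 + 29 + 25 + 28 + 26 + 29 + 32 + 23)/10 = 26.6000
Σ_{t=1}^{9}(z_t−z̄)(z_{t+1}−z̄) = -27.5600
γ_1 = -27.5600 / 10 = -2.756

-2.756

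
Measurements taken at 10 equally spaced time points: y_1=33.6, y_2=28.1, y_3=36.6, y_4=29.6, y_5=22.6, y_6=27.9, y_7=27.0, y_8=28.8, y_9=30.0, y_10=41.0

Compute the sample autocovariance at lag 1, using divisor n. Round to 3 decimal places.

1.100

Mean ȳ = (33.6 + 28.1 + 36.6 + 29.6 + 22.6 + 27.9 + 27.0 + 28.8 + 30.0 + 41.0)/10 = 30.5200
Σ_{t=1}^{9}(y_t−ȳ)(y_{t+1}−ȳ) = 10.9976
γ_1 = 10.9976 / 10 = 1.100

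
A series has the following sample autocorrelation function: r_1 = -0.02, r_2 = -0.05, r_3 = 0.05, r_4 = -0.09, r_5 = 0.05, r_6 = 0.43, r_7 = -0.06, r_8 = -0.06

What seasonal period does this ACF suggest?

6

The largest autocorrelation is r_6 = 0.43; the remaining lags stay at or below 0.05.
The dominant spike at lag 6 indicates a seasonal period of 6.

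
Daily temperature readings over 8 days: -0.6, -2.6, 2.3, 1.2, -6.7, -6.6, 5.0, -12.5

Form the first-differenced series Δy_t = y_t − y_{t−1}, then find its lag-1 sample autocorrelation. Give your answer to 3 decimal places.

First differences Δy: -2.0, 4.9, -1.1, -7.9, 0.1, 11.6, -17.5
Mean of differences = -1.7000
Numerator Σ(Δy_t−Δȳ)(Δy_{t+1}−Δȳ) = -199.1000
Denominator Σ(Δy_t−Δȳ)² = 512.2200
r_1(Δy) = -199.1000 / 512.2200 = -0.389

-0.389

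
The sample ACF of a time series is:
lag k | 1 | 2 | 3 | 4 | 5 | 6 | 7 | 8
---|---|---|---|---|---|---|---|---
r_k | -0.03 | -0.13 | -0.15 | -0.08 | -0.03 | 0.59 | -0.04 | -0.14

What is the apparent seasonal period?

6

The largest autocorrelation is r_6 = 0.59; the remaining lags stay at or below -0.03.
The dominant spike at lag 6 indicates a seasonal period of 6.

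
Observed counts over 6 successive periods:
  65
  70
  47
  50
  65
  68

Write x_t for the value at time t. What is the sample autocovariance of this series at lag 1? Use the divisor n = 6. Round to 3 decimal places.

7.662

Mean x̄ = (65 + 70 + 47 + 50 + 65 + 68)/6 = 60.8333
Σ_{t=1}^{5}(x_t−x̄)(x_{t+1}−x̄) = 45.9722
γ_1 = 45.9722 / 6 = 7.662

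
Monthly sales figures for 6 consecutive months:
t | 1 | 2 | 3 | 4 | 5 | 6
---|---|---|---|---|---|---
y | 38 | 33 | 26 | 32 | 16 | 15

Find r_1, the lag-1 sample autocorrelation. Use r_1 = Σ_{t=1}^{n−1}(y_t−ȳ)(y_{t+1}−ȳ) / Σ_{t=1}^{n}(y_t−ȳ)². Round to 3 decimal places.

Mean ȳ = (38 + 33 + 26 + 32 + 16 + 15)/6 = 26.6667
Deviations from mean: 11.3333, 6.3333, -0.6667, 5.3333, -10.6667, -11.6667
Numerator Σ_{t=1}^{5}(y_t−ȳ)(y_{t+1}−ȳ) = 131.5556
Denominator Σ(y_t−ȳ)² = 447.3333
r_1 = 131.5556 / 447.3333 = 0.294

0.294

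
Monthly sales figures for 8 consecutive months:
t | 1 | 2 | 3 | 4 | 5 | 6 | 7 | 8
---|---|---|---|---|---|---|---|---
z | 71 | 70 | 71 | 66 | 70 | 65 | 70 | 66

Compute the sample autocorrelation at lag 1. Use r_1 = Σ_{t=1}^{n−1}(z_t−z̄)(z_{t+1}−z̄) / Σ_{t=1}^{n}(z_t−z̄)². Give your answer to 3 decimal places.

Mean z̄ = (71 + 70 + 71 + 66 + 70 + 65 + 70 + 66)/8 = 68.6250
Deviations from mean: 2.3750, 1.3750, 2.3750, -2.6250, 1.3750, -3.6250, 1.3750, -2.6250
Σ(z_t−z̄)(z_{t+1}−z̄) = (3.2656) + (3.2656) + (-6.2344) + (-3.6094) + (-4.9844) + (-4.9844) + (-3.6094) = -16.8906
Denominator Σ(z_t−z̄)² = 43.8750
r_1 = -16.8906 / 43.8750 = -0.385

-0.385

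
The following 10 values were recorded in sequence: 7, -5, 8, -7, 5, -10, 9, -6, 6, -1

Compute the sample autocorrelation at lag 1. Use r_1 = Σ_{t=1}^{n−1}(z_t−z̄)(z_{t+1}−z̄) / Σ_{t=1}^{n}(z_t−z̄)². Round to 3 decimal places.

-0.870

Mean z̄ = (7 − 5 + 8 − 7 + 5 − 10 + 9 − 6 + 6 − 1)/10 = 0.6000
Numerator Σ_{t=1}^{9}(z_t−z̄)(z_{t+1}−z̄) = -402.3600
Denominator Σ(z_t−z̄)² = 462.4000
r_1 = -402.3600 / 462.4000 = -0.870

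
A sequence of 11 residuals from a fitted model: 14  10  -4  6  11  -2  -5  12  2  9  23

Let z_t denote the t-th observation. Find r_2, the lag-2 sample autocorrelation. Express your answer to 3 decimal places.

Mean z̄ = (14 + 10 − 4 + 6 + 11 − 2 − 5 + 12 + 2 + 9 + 23)/11 = 6.9091
Numerator Σ_{t=1}^{9}(z_t−z̄)(z_{t+2}−z̄) = -220.6529
Denominator Σ(z_t−z̄)² = 730.9091
r_2 = -220.6529 / 730.9091 = -0.302

-0.302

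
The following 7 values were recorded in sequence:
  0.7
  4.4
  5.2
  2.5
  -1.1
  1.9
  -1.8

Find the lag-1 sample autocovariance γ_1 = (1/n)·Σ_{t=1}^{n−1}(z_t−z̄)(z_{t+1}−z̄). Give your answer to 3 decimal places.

Mean z̄ = (0.7 + 4.4 + 5.2 + 2.5 − 1.1 + 1.9 − 1.8)/7 = 1.6857
Deviations: -0.9857, 2.7143, 3.5143, 0.8143, -2.7857, 0.2143, -3.4857
Σ_{t=1}^{6}(z_t−z̄)(z_{t+1}−z̄) = 6.1127
γ_1 = 6.1127 / 7 = 0.873

0.873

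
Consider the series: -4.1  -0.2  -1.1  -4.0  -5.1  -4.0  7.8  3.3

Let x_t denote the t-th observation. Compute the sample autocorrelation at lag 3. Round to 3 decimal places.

Mean x̄ = (-4.1 − 0.2 − 1.1 − 4.0 − 5.1 − 4.0 + 7.8 + 3.3)/8 = -0.9250
Deviations from mean: -3.1750, 0.7250, -0.1750, -3.0750, -4.1750, -3.0750, 8.7250, 4.2250
Σ(x_t−x̄)(x_{t+3}−x̄) = (9.7631) + (-3.0269) + (0.5381) + (-26.8294) + (-17.6394) = -37.1944
Denominator Σ(x_t−x̄)² = 140.9550
r_3 = -37.1944 / 140.9550 = -0.264

-0.264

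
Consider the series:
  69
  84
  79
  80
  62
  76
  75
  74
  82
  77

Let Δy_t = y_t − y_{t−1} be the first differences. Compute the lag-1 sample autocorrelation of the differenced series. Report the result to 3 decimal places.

First differences Δy: 15, -5, 1, -18, 14, -1, -1, 8, -5
Mean of differences = 0.8889
Numerator Σ(Δy_t−Δȳ)(Δy_{t+1}−Δȳ) = -410.0123
Denominator Σ(Δy_t−Δȳ)² = 854.8889
r_1(Δy) = -410.0123 / 854.8889 = -0.480

-0.480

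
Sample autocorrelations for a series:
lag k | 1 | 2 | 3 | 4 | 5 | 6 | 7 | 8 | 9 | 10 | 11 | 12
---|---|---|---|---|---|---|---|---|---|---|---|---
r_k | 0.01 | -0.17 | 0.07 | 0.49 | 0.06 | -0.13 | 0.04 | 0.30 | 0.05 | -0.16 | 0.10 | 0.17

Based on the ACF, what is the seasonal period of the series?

The largest autocorrelation is r_4 = 0.49, with weaker echoes at lags 8 (0.30) and 12 (0.17); the remaining lags stay at or below 0.10.
The dominant spike at lag 4 indicates a seasonal period of 4.

4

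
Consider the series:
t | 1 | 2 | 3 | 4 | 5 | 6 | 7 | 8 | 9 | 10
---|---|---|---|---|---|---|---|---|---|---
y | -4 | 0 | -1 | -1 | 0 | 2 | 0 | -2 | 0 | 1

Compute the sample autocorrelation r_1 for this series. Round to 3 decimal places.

-0.010

Mean ȳ = (-4 + 0 − 1 − 1 + 0 + 2 + 0 − 2 + 0 + 1)/10 = -0.5000
Numerator Σ_{t=1}^{9}(y_t−ȳ)(y_{t+1}−ȳ) = -0.2500
Denominator Σ(y_t−ȳ)² = 24.5000
r_1 = -0.2500 / 24.5000 = -0.010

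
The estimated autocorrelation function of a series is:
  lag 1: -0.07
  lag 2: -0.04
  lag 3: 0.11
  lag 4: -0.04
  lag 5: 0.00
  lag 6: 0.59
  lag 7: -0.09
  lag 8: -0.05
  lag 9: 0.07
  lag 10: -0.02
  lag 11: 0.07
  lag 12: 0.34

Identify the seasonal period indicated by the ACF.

6

The largest autocorrelation is r_6 = 0.59, with a weaker echo at lag 12 (0.34); the remaining lags stay at or below 0.11.
The dominant spike at lag 6 indicates a seasonal period of 6.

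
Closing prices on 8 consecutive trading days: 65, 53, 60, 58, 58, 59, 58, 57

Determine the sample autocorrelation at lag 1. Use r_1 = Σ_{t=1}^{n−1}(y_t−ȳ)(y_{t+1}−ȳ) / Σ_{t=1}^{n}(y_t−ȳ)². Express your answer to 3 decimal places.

-0.567

Mean ȳ = (65 + 53 + 60 + 58 + 58 + 59 + 58 + 57)/8 = 58.5000
Deviations from mean: 6.5000, -5.5000, 1.5000, -0.5000, -0.5000, 0.5000, -0.5000, -1.5000
Σ(y_t−ȳ)(y_{t+1}−ȳ) = (-35.7500) + (-8.2500) + (-0.7500) + (0.2500) + (-0.2500) + (-0.2500) + (0.7500) = -44.2500
Denominator Σ(y_t−ȳ)² = 78.0000
r_1 = -44.2500 / 78.0000 = -0.567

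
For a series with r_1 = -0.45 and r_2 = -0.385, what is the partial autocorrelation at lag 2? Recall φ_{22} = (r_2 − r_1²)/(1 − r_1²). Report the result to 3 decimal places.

-0.737

φ_{22} = (r_2 − r_1²) / (1 − r_1²)
r_1² = (-0.45)² = 0.2025
Numerator = -0.385 − 0.2025 = -0.5875; denominator = 1 − 0.2025 = 0.7975
φ_{22} = -0.5875 / 0.7975 = -0.737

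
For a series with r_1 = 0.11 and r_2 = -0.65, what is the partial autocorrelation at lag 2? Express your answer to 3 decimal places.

-0.670

φ_{22} = (r_2 − r_1²) / (1 − r_1²)
r_1² = (0.11)² = 0.0121
Numerator = -0.65 − 0.0121 = -0.6621; denominator = 1 − 0.0121 = 0.9879
φ_{22} = -0.6621 / 0.9879 = -0.670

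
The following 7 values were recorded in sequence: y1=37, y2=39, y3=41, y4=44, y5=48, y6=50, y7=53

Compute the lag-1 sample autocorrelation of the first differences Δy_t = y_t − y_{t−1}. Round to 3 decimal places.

First differences Δy: 2, 2, 3, 4, 2, 3
Mean of differences = 2.6667
Numerator Σ(Δy_t−Δȳ)(Δy_{t+1}−Δȳ) = -0.4444
Denominator Σ(Δy_t−Δȳ)² = 3.3333
r_1(Δy) = -0.4444 / 3.3333 = -0.133

-0.133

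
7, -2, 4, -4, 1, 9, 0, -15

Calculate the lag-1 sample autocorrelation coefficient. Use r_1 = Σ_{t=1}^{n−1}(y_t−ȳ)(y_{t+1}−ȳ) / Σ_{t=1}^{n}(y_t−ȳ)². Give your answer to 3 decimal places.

-0.084

Mean ȳ = (7 − 2 + 4 − 4 + 1 + 9 + 0 − 15)/8 = 0.0000
Deviations from mean: 7.0000, -2.0000, 4.0000, -4.0000, 1.0000, 9.0000, 0.0000, -15.0000
Σ(y_t−ȳ)(y_{t+1}−ȳ) = (-14.0000) + (-8.0000) + (-16.0000) + (-4.0000) + (9.0000) + (0.0000) + (0.0000) = -33.0000
Denominator Σ(y_t−ȳ)² = 392.0000
r_1 = -33.0000 / 392.0000 = -0.084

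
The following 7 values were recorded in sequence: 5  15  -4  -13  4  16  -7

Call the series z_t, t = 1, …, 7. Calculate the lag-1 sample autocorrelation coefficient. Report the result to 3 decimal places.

Mean z̄ = (5 + 15 − 4 − 13 + 4 + 16 − 7)/7 = 2.2857
Deviations from mean: 2.7143, 12.7143, -6.2857, -15.2857, 1.7143, 13.7143, -9.2857
Σ(z_t−z̄)(z_{t+1}−z̄) = (34.5102) + (-79.9184) + (96.0816) + (-26.2041) + (23.5102) + (-127.3469) = -79.3673
Denominator Σ(z_t−z̄)² = 719.4286
r_1 = -79.3673 / 719.4286 = -0.110

-0.110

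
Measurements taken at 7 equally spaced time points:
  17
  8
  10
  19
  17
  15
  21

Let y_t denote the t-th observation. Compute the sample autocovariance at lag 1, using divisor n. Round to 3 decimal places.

1.519

Mean ȳ = (17 + 8 + 10 + 19 + 17 + 15 + 21)/7 = 15.2857
Σ_{t=1}^{6}(y_t−ȳ)(y_{t+1}−ȳ) = 10.6327
γ_1 = 10.6327 / 7 = 1.519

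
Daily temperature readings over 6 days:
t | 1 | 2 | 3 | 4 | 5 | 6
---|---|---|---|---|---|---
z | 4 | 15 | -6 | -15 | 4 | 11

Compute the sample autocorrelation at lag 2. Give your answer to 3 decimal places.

Mean z̄ = (4 + 15 − 6 − 15 + 4 + 11)/6 = 2.1667
Numerator Σ_{t=1}^{4}(z_t−z̄)(z_{t+2}−z̄) = -401.8889
Denominator Σ(z_t−z̄)² = 610.8333
r_2 = -401.8889 / 610.8333 = -0.658

-0.658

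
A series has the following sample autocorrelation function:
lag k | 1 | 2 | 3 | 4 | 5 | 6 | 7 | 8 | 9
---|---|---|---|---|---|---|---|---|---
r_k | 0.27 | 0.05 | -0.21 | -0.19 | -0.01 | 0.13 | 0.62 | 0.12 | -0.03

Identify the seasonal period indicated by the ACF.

The largest autocorrelation is r_7 = 0.62; the remaining lags stay at or below 0.27. The elevated value at lag 1 (0.27), dropping to 0.05 at lag 2, reflects decaying short-term dependence rather than seasonality.
The dominant spike at lag 7 indicates a seasonal period of 7.

7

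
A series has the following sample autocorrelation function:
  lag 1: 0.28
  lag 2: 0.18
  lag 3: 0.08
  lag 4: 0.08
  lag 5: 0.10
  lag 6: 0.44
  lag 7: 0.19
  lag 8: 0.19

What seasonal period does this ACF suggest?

6

The largest autocorrelation is r_6 = 0.44; the remaining lags stay at or below 0.28. The elevated value at lag 1 (0.28), dropping to 0.18 at lag 2, reflects decaying short-term dependence rather than seasonality.
The dominant spike at lag 6 indicates a seasonal period of 6.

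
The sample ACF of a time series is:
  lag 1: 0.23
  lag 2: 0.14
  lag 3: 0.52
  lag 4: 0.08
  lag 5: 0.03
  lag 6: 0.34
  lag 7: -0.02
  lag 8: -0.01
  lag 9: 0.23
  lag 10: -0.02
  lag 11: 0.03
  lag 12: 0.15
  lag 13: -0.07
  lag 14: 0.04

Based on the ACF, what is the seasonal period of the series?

The largest autocorrelation is r_3 = 0.52, with a weaker echo at lag 6 (0.34); the remaining lags stay at or below 0.23. The elevated value at lag 1 (0.23), dropping to 0.14 at lag 2, reflects decaying short-term dependence rather than seasonality.
The dominant spike at lag 3 indicates a seasonal period of 3.

3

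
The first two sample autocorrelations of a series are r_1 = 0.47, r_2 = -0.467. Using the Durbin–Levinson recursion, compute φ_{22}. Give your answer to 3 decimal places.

-0.883

φ_{22} = (r_2 − r_1²) / (1 − r_1²)
r_1² = (0.47)² = 0.2209
Numerator = -0.467 − 0.2209 = -0.6879; denominator = 1 − 0.2209 = 0.7791
φ_{22} = -0.6879 / 0.7791 = -0.883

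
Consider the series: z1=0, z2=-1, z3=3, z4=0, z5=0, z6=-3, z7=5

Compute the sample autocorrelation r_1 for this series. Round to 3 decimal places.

Mean z̄ = (0 − 1 + 3 + 0 + 0 − 3 + 5)/7 = 0.5714
Σ(z_t−z̄)(z_{t+1}−z̄) = (0.8980) + (-3.8163) + (-1.3878) + (0.3265) + (2.0408) + (-15.8163) = -17.7551
Denominator Σ(z_t−z̄)² = 41.7143
r_1 = -17.7551 / 41.7143 = -0.426

-0.426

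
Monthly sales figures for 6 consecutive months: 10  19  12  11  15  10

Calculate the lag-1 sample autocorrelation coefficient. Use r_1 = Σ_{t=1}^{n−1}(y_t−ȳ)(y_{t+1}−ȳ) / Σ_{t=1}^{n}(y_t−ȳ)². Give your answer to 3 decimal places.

-0.496

Mean ȳ = (10 + 19 + 12 + 11 + 15 + 10)/6 = 12.8333
Σ(y_t−ȳ)(y_{t+1}−ȳ) = (-17.4722) + (-5.1389) + (1.5278) + (-3.9722) + (-6.1389) = -31.1944
Denominator Σ(y_t−ȳ)² = 62.8333
r_1 = -31.1944 / 62.8333 = -0.496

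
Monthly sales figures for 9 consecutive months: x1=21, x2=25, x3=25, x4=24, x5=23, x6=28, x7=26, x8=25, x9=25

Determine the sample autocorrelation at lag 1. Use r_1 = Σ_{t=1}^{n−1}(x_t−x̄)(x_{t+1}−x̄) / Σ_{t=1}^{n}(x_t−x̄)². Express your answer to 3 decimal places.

-0.026

Mean x̄ = (21 + 25 + 25 + 24 + 23 + 28 + 26 + 25 + 25)/9 = 24.6667
Numerator Σ_{t=1}^{8}(x_t−x̄)(x_{t+1}−x̄) = -0.7778
Denominator Σ(x_t−x̄)² = 30.0000
r_1 = -0.7778 / 30.0000 = -0.026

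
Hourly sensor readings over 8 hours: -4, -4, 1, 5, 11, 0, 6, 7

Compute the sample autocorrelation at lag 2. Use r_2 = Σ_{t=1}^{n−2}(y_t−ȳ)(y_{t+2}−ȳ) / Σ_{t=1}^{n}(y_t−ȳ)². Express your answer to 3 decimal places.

-0.044

Mean ȳ = (-4 − 4 + 1 + 5 + 11 + 0 + 6 + 7)/8 = 2.7500
Numerator Σ_{t=1}^{6}(y_t−ȳ)(y_{t+2}−ȳ) = -8.8750
Denominator Σ(y_t−ȳ)² = 203.5000
r_2 = -8.8750 / 203.5000 = -0.044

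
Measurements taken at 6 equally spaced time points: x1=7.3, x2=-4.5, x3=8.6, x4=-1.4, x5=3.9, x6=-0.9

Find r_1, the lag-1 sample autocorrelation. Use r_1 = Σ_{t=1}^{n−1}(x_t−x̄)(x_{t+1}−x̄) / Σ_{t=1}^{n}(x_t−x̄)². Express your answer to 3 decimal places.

-0.812

Mean x̄ = (7.3 − 4.5 + 8.6 − 1.4 + 3.9 − 0.9)/6 = 2.1667
Σ(x_t−x̄)(x_{t+1}−x̄) = (-34.2222) + (-42.8889) + (-22.9456) + (-6.1822) + (-5.3156) = -111.5544
Denominator Σ(x_t−x̄)² = 137.3133
r_1 = -111.5544 / 137.3133 = -0.812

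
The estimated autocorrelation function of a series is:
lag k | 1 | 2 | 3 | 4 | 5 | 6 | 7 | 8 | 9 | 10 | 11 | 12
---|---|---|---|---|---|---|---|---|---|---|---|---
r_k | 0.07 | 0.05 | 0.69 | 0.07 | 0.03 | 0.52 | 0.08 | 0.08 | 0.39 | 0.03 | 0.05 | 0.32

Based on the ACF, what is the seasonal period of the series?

The largest autocorrelation is r_3 = 0.69, with weaker echoes at lags 6 (0.52), 9 (0.39) and 12 (0.32); the remaining lags stay at or below 0.08.
The dominant spike at lag 3 indicates a seasonal period of 3.

3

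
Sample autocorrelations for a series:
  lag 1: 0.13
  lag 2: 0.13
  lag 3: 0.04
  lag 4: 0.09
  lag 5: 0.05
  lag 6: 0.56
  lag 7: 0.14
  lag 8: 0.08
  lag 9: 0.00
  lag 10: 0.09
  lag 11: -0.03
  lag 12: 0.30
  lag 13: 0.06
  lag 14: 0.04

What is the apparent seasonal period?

6

The largest autocorrelation is r_6 = 0.56, with a weaker echo at lag 12 (0.30); the remaining lags stay at or below 0.14.
The dominant spike at lag 6 indicates a seasonal period of 6.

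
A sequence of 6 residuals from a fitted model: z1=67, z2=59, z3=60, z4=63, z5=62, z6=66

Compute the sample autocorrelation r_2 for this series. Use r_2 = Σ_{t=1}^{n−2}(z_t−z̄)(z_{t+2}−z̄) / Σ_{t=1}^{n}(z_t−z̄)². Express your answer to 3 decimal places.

-0.188

Mean z̄ = (67 + 59 + 60 + 63 + 62 + 66)/6 = 62.8333
Σ(z_t−z̄)(z_{t+2}−z̄) = (-11.8056) + (-0.6389) + (2.3611) + (0.5278) = -9.5556
Denominator Σ(z_t−z̄)² = 50.8333
r_2 = -9.5556 / 50.8333 = -0.188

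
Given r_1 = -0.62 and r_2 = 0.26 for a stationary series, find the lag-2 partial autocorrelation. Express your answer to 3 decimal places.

φ_{22} = (r_2 − r_1²) / (1 − r_1²)
r_1² = (-0.62)² = 0.3844
Numerator = 0.26 − 0.3844 = -0.1244; denominator = 1 − 0.3844 = 0.6156
φ_{22} = -0.1244 / 0.6156 = -0.202

-0.202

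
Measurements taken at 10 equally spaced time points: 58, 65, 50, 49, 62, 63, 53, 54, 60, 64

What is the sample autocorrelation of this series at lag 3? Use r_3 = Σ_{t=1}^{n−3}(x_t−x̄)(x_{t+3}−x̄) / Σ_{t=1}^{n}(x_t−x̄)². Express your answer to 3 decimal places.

Mean x̄ = (58 + 65 + 50 + 49 + 62 + 63 + 53 + 54 + 60 + 64)/10 = 57.8000
Σ(x_t−x̄)(x_{t+3}−x̄) = (-1.7600) + (30.2400) + (-40.5600) + (42.2400) + (-15.9600) + (11.4400) + (-29.7600) = -4.1200
Denominator Σ(x_t−x̄)² = 315.6000
r_3 = -4.1200 / 315.6000 = -0.013

-0.013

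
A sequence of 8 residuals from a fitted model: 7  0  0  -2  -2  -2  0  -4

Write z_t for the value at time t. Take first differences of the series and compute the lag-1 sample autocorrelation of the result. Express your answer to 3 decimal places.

-0.188

First differences Δz: -7, 0, -2, 0, 0, 2, -4
Mean of differences = -1.5714
Numerator Σ(Δz_t−Δz̄)(Δz_{t+1}−Δz̄) = -10.4694
Denominator Σ(Δz_t−Δz̄)² = 55.7143
r_1(Δz) = -10.4694 / 55.7143 = -0.188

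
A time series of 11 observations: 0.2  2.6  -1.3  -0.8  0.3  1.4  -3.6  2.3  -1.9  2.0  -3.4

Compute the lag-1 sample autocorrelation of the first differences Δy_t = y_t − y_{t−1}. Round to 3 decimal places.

First differences Δy: 2.4, -3.9, 0.5, 1.1, 1.1, -5.0, 5.9, -4.2, 3.9, -5.4
Mean of differences = -0.3600
Numerator Σ(Δy_t−Δȳ)(Δy_{t+1}−Δȳ) = -107.1156
Denominator Σ(Δy_t−Δȳ)² = 144.1640
r_1(Δy) = -107.1156 / 144.1640 = -0.743

-0.743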